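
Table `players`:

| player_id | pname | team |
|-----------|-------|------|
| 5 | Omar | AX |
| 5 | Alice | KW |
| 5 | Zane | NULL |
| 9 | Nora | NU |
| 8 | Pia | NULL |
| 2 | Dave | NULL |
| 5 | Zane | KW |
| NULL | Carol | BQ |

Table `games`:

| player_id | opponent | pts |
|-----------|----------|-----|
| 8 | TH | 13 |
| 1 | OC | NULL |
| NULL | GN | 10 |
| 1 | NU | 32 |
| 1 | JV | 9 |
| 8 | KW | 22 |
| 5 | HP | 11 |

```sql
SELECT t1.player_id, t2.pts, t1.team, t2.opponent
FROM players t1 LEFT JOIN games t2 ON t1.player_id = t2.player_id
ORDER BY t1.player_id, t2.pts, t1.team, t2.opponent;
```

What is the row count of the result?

9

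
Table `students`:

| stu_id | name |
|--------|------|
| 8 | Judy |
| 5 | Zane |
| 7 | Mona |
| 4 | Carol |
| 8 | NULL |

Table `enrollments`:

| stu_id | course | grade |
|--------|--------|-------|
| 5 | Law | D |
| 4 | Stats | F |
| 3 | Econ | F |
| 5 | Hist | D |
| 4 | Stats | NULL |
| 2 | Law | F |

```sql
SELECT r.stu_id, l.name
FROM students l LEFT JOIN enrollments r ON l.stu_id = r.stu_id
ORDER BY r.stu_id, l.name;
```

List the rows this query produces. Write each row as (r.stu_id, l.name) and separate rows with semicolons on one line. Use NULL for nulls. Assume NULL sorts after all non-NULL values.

LEFT JOIN keeps every row from `students`; unmatched rows get NULL for `enrollments`'s columns.
Matching on l.stu_id = r.stu_id.
- l (stu_id=8) has no partner → padded with NULL.
- l (stu_id=5) pairs with 2 row(s) of r.
- l (stu_id=7) has no partner → padded with NULL.
- l (stu_id=4) pairs with 2 row(s) of r.
- l (stu_id=8) has no partner → padded with NULL.
After projecting and ordering:
r.stu_id | l.name
4 | Carol
4 | Carol
5 | Zane
5 | Zane
NULL | Judy
NULL | Mona
NULL | NULL

(4, Carol); (4, Carol); (5, Zane); (5, Zane); (NULL, Judy); (NULL, Mona); (NULL, NULL)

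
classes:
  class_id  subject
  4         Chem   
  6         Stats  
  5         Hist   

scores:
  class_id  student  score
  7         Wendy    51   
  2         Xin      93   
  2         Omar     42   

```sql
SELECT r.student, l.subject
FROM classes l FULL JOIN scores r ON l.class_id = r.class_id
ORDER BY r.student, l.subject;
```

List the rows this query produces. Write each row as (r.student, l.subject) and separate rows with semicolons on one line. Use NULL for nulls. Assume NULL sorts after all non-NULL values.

(Omar, NULL); (Wendy, NULL); (Xin, NULL); (NULL, Chem); (NULL, Hist); (NULL, Stats)

FULL OUTER JOIN keeps every row from both sides; unmatched rows get NULL for the other side's columns.
Matching on l.class_id = r.class_id.
Matched pairs: 0; unmatched l rows kept: 3; unmatched r rows kept: 3.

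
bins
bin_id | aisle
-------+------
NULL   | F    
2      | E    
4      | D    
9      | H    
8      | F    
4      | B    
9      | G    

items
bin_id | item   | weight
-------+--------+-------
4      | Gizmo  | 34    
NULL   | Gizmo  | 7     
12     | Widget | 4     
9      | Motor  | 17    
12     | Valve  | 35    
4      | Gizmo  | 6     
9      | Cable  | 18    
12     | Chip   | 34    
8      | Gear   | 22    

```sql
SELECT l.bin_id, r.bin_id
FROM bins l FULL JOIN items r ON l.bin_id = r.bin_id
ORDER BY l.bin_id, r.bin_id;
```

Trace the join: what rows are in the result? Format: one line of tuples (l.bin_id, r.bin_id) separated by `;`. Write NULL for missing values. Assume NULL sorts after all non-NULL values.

(2, NULL); (4, 4); (4, 4); (4, 4); (4, 4); (8, 8); (9, 9); (9, 9); (9, 9); (9, 9); (NULL, 12); (NULL, 12); (NULL, 12); (NULL, NULL); (NULL, NULL)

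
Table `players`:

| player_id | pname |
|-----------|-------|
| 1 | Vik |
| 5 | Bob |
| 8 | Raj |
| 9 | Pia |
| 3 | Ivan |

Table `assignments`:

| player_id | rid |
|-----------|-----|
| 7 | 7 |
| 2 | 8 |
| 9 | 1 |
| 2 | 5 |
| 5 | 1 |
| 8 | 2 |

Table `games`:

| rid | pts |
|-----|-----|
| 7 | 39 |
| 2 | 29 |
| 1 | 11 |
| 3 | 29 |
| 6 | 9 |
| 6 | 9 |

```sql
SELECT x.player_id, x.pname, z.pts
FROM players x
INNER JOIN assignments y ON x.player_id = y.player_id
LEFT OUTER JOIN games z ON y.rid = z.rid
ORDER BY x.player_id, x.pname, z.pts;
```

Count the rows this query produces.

Step 1 — x INNER JOIN y on player_id → 3 row(s).
Then LEFT JOIN `games z` on rid: each of those 3 rows is kept; rows whose y.rid has no match in z get NULL for z's columns.
Result: 3 row(s).

3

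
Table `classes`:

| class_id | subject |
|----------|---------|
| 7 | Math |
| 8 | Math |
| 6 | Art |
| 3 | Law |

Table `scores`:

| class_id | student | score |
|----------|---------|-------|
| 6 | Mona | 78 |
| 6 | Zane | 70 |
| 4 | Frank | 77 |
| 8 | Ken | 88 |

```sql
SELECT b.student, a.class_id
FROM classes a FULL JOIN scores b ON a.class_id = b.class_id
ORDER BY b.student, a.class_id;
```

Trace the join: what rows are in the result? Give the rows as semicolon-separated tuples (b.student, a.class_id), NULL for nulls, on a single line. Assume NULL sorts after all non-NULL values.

FULL OUTER JOIN keeps every row from both sides; unmatched rows get NULL for the other side's columns.
Matching on a.class_id = b.class_id.
- a[0] class_id=7 → no match; kept with NULLs on the b side.
- a[1] class_id=8 → 1 match(es) in b → 1 row(s).
- a[2] class_id=6 → 2 match(es) in b → 2 row(s).
- a[3] class_id=3 → no match; kept with NULLs on the b side.
- 1 row(s) from b found no a partner → padded with NULL.
After projecting and ordering:
b.student | a.class_id
Frank | NULL
Ken | 8
Mona | 6
Zane | 6
NULL | 3
NULL | 7

(Frank, NULL); (Ken, 8); (Mona, 6); (Zane, 6); (NULL, 3); (NULL, 7)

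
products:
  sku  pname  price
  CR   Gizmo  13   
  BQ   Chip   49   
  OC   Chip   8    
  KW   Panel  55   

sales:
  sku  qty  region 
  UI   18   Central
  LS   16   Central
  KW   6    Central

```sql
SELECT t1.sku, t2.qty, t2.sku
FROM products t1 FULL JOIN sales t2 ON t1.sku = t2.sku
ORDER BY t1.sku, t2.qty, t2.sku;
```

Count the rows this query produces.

6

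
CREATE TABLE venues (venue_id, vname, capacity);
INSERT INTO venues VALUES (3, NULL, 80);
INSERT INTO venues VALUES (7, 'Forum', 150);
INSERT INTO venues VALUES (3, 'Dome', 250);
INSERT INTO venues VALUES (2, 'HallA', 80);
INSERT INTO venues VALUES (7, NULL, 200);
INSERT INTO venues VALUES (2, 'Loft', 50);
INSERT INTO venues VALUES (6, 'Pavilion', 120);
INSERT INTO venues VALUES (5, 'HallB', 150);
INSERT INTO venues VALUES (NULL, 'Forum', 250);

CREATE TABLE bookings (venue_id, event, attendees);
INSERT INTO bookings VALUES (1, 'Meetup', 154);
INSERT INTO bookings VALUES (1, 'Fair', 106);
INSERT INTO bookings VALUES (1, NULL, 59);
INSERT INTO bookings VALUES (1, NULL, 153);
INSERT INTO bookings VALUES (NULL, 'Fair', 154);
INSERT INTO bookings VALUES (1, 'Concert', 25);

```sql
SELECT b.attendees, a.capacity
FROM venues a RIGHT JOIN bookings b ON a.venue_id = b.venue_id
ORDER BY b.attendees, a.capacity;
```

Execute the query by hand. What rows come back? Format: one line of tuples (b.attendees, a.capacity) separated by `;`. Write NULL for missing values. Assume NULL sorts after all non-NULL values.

RIGHT JOIN keeps every row from `bookings`; unmatched rows get NULL for `venues`'s columns.
Matching on a.venue_id = b.venue_id. A NULL in a compared column never satisfies the condition.
- a (venue_id=3) has no partner in b.
- a (venue_id=7) has no partner in b.
- a (venue_id=3) has no partner in b.
- a (venue_id=2) has no partner in b.
- a (venue_id=7) has no partner in b.
- a (venue_id=2) has no partner in b.
- a (venue_id=6) has no partner in b.
- a (venue_id=5) has no partner in b.
- a (venue_id=NULL) has no partner in b.
- 6 b row(s) had no a match → kept, a columns NULL.
After projecting and ordering:
b.attendees | a.capacity
25 | NULL
59 | NULL
106 | NULL
153 | NULL
154 | NULL
154 | NULL

(25, NULL); (59, NULL); (106, NULL); (153, NULL); (154, NULL); (154, NULL)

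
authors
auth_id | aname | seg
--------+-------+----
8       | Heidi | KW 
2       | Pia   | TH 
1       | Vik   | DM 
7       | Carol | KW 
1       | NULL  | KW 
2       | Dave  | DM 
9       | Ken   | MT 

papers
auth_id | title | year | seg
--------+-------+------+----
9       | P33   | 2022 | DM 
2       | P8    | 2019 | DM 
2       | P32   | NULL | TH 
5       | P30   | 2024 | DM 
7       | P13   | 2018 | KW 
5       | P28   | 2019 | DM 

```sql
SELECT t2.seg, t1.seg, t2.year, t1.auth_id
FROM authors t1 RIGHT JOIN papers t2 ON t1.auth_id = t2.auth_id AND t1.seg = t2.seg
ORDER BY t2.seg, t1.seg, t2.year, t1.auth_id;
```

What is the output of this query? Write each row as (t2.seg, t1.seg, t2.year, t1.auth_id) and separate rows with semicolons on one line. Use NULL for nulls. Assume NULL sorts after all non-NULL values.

(DM, DM, 2019, 2); (DM, NULL, 2019, NULL); (DM, NULL, 2022, NULL); (DM, NULL, 2024, NULL); (KW, KW, 2018, 7); (TH, TH, NULL, 2)

RIGHT JOIN keeps every row from `papers`; unmatched rows get NULL for `authors`'s columns.
Matching on t1.auth_id = t2.auth_id AND t1.seg = t2.seg.
Matched pairs: 3; unmatched t2 rows kept: 3.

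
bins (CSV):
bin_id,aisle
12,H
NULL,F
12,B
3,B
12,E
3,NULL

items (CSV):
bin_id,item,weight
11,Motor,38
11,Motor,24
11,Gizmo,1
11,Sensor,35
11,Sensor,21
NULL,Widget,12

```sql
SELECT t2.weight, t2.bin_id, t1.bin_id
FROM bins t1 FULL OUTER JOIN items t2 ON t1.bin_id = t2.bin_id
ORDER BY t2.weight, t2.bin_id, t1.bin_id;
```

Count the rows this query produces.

FULL OUTER JOIN keeps every row from both sides; unmatched rows get NULL for the other side's columns.
Matching on t1.bin_id = t2.bin_id. A NULL in a compared column never satisfies the condition.
Matched pairs: 0; unmatched t1 rows kept: 6; unmatched t2 rows kept: 6.
Total: 0 matched + 12 padded = 12 rows.

12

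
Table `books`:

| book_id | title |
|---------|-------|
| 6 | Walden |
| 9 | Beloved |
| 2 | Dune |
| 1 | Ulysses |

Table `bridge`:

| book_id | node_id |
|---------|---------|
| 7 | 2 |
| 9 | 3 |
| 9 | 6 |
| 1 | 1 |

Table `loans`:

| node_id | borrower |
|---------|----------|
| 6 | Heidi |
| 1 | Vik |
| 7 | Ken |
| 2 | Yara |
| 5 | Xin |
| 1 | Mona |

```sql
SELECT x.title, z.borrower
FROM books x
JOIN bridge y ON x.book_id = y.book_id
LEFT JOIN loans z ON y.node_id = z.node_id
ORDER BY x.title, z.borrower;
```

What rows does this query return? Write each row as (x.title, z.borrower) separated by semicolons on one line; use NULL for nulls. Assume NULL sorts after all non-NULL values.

(Beloved, Heidi); (Beloved, NULL); (Ulysses, Mona); (Ulysses, Vik)

Joins associate left-to-right: books INNER JOIN bridge on book_id gives 3 intermediate row(s).
Then LEFT JOIN `loans z` on node_id: each of those 3 rows is kept; rows whose y.node_id has no match in z get NULL for z's columns.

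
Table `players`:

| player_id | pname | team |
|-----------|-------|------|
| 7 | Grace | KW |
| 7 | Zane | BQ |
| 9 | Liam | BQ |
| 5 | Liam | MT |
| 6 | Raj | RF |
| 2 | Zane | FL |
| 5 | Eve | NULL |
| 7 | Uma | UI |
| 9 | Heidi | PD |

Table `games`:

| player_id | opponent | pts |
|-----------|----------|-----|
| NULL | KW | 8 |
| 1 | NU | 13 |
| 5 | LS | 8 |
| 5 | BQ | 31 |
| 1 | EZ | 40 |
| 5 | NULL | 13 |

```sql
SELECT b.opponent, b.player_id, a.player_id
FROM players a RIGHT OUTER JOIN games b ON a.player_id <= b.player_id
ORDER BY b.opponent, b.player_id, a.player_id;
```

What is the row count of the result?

12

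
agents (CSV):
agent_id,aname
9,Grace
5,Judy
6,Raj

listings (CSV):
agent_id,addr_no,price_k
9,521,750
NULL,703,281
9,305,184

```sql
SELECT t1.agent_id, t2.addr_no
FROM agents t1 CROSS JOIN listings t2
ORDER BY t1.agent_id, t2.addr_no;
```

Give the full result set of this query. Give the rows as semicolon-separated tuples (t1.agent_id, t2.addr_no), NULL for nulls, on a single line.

(5, 305); (5, 521); (5, 703); (6, 305); (6, 521); (6, 703); (9, 305); (9, 521); (9, 703)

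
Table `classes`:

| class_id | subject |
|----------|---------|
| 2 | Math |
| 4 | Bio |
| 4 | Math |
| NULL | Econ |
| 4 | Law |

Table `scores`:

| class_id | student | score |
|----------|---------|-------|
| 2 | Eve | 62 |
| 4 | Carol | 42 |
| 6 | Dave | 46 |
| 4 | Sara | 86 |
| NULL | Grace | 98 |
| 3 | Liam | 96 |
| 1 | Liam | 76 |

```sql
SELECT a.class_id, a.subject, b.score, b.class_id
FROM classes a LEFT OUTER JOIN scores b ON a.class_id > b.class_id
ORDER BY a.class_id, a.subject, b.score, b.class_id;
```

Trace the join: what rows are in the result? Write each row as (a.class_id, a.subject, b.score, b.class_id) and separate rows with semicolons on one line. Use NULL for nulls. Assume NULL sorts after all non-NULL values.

LEFT JOIN keeps every row from `classes`; unmatched rows get NULL for `scores`'s columns.
Matching on a.class_id > b.class_id. A NULL in a compared column never satisfies the condition.
- class_id=2: 1 matching b row(s), so 1 row(s) emitted.
- class_id=4: 3 matching b row(s), so 3 row(s) emitted.
- class_id=4: 3 matching b row(s), so 3 row(s) emitted.
- class_id=NULL: no b row matches, row kept with b columns NULL.
- class_id=4: 3 matching b row(s), so 3 row(s) emitted.

(2, Math, 76, 1); (4, Bio, 62, 2); (4, Bio, 76, 1); (4, Bio, 96, 3); (4, Law, 62, 2); (4, Law, 76, 1); (4, Law, 96, 3); (4, Math, 62, 2); (4, Math, 76, 1); (4, Math, 96, 3); (NULL, Econ, NULL, NULL)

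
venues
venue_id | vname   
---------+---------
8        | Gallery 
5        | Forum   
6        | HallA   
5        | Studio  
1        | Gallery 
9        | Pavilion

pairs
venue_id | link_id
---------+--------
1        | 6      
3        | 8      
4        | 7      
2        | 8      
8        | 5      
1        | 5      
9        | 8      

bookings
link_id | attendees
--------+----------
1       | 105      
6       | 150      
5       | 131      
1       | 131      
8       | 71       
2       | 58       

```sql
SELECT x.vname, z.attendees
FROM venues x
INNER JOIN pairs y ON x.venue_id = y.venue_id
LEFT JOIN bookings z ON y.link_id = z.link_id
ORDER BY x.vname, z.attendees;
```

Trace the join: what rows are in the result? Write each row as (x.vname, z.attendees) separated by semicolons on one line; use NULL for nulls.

(Gallery, 131); (Gallery, 131); (Gallery, 150); (Pavilion, 71)

Evaluate left to right. First `venues x INNER JOIN pairs y` on venue_id: 4 row(s).
Then LEFT JOIN `bookings z` on link_id: each of those 4 rows is kept; rows whose y.link_id has no match in z get NULL for z's columns.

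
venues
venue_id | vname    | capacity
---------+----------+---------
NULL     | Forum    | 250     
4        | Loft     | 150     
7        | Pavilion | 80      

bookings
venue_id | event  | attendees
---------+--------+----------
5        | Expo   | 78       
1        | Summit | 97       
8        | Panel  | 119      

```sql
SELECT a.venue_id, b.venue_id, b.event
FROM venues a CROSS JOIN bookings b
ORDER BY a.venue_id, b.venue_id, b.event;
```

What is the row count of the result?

9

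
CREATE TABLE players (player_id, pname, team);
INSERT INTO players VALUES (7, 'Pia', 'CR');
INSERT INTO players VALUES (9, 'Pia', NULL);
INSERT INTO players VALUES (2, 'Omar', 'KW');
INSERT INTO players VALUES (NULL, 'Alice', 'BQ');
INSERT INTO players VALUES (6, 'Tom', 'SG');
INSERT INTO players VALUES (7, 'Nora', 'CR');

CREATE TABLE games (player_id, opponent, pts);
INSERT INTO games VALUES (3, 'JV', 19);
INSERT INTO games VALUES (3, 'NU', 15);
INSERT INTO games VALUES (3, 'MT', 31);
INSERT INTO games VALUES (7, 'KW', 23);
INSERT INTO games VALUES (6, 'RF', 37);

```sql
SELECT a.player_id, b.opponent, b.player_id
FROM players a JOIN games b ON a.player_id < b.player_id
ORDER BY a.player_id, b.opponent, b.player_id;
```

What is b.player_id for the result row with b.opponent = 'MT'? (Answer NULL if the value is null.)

3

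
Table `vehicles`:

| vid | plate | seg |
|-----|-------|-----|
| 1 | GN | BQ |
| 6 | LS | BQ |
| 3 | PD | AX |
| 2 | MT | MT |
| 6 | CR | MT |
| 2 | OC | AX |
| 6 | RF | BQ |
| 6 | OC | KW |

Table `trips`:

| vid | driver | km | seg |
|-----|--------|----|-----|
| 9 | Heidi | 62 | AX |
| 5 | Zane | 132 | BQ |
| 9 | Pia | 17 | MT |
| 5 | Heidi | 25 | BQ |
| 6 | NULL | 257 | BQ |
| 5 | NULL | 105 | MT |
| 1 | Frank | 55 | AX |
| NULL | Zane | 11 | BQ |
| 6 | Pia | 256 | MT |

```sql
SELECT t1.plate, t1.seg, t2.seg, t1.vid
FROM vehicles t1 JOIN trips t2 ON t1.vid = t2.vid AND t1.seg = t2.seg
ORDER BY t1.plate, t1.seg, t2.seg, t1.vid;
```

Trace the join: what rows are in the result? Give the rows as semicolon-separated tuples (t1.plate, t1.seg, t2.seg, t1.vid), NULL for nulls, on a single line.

INNER JOIN keeps only pairs where the ON condition holds.
Matching on t1.vid = t2.vid AND t1.seg = t2.seg. A NULL in a compared column never satisfies the condition.
Matched pairs: 3.

(CR, MT, MT, 6); (LS, BQ, BQ, 6); (RF, BQ, BQ, 6)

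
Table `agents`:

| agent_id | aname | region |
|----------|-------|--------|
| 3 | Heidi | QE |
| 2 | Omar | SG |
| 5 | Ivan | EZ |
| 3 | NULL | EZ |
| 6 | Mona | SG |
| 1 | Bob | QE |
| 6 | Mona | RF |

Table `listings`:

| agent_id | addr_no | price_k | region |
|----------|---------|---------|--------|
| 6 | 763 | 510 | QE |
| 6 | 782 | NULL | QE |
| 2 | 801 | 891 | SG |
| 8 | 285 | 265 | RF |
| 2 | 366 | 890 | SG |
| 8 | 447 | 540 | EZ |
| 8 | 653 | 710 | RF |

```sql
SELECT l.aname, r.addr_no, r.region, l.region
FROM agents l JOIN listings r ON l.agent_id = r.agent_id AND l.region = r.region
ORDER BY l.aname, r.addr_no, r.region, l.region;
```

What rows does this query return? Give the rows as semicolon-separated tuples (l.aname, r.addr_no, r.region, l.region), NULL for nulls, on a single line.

(Omar, 366, SG, SG); (Omar, 801, SG, SG)

INNER JOIN keeps only pairs where the ON condition holds.
Matching on l.agent_id = r.agent_id AND l.region = r.region.
Matched pairs: 2.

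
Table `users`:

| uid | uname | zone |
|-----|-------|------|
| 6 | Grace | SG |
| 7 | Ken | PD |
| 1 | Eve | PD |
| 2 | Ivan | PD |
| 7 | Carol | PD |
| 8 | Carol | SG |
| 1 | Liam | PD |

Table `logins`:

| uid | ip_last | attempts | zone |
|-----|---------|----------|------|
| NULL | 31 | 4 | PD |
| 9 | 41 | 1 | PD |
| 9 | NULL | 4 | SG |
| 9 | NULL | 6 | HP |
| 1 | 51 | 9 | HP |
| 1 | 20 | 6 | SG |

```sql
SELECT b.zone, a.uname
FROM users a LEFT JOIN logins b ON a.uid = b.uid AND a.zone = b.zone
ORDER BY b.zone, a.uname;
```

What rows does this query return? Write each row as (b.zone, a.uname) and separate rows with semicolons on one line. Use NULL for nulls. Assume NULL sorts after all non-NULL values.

LEFT JOIN keeps every row from `users`; unmatched rows get NULL for `logins`'s columns.
Matching on a.uid = b.uid AND a.zone = b.zone. A NULL in a compared column never satisfies the condition.
- a (uid=6, zone=SG) has no partner → padded with NULL.
- a (uid=7, zone=PD) has no partner → padded with NULL.
- a (uid=1, zone=PD) has no partner → padded with NULL.
- a (uid=2, zone=PD) has no partner → padded with NULL.
- a (uid=7, zone=PD) has no partner → padded with NULL.
- a (uid=8, zone=SG) has no partner → padded with NULL.
- a (uid=1, zone=PD) has no partner → padded with NULL.
After projecting and ordering:
b.zone | a.uname
NULL | Carol
NULL | Carol
NULL | Eve
NULL | Grace
NULL | Ivan
NULL | Ken
NULL | Liam

(NULL, Carol); (NULL, Carol); (NULL, Eve); (NULL, Grace); (NULL, Ivan); (NULL, Ken); (NULL, Liam)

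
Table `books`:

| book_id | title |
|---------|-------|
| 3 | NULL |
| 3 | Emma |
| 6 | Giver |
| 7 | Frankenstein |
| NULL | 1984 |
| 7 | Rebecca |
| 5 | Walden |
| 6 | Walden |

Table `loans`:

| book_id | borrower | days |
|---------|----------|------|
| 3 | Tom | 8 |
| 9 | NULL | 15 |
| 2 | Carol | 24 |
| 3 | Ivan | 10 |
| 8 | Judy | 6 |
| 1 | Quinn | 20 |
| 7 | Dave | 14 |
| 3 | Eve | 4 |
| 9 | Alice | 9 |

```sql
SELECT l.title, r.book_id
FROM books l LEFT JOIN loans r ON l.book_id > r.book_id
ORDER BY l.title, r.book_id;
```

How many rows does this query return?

30

LEFT JOIN keeps every row from `books`; unmatched rows get NULL for `loans`'s columns.
Matching on l.book_id > r.book_id. A NULL in a compared column never satisfies the condition.
Matched pairs: 29; unmatched l rows kept: 1.
Total: 29 matched + 1 padded = 30 rows.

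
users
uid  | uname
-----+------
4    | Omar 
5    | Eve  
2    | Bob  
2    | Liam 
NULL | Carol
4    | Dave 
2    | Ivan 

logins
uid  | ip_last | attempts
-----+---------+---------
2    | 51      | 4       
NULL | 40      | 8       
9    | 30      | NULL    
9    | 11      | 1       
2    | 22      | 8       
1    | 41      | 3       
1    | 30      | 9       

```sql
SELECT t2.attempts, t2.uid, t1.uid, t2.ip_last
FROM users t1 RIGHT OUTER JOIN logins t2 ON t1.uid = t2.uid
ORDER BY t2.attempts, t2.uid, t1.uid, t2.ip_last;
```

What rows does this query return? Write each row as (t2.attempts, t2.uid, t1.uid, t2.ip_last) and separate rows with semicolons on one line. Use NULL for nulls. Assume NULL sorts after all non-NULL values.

(1, 9, NULL, 11); (3, 1, NULL, 41); (4, 2, 2, 51); (4, 2, 2, 51); (4, 2, 2, 51); (8, 2, 2, 22); (8, 2, 2, 22); (8, 2, 2, 22); (8, NULL, NULL, 40); (9, 1, NULL, 30); (NULL, 9, NULL, 30)

RIGHT JOIN keeps every row from `logins`; unmatched rows get NULL for `users`'s columns.
Matching on t1.uid = t2.uid. A NULL in a compared column never satisfies the condition.
Matched pairs: 6; unmatched t2 rows kept: 5.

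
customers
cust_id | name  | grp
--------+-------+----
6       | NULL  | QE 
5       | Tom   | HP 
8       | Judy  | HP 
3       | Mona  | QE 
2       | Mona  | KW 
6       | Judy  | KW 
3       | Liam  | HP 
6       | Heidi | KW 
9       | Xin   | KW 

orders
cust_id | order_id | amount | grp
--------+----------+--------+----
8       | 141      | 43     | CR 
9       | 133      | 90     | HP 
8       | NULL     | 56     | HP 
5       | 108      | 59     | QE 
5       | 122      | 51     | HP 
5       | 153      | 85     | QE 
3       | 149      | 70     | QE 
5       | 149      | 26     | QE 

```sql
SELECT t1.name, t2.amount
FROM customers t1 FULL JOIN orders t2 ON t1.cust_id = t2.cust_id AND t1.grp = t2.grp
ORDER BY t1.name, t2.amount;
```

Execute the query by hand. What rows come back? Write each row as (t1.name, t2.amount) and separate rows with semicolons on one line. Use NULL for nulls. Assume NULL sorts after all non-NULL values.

(Heidi, NULL); (Judy, 56); (Judy, NULL); (Liam, NULL); (Mona, 70); (Mona, NULL); (Tom, 51); (Xin, NULL); (NULL, 26); (NULL, 43); (NULL, 59); (NULL, 85); (NULL, 90); (NULL, NULL)

FULL OUTER JOIN keeps every row from both sides; unmatched rows get NULL for the other side's columns.
Matching on t1.cust_id = t2.cust_id AND t1.grp = t2.grp.
- t1[0] cust_id=6, grp=QE → no match; kept with NULLs on the t2 side.
- t1[1] cust_id=5, grp=HP → 1 match(es) in t2 → 1 row(s).
- t1[2] cust_id=8, grp=HP → 1 match(es) in t2 → 1 row(s).
- t1[3] cust_id=3, grp=QE → 1 match(es) in t2 → 1 row(s).
- t1[4] cust_id=2, grp=KW → no match; kept with NULLs on the t2 side.
- t1[5] cust_id=6, grp=KW → no match; kept with NULLs on the t2 side.
- t1[6] cust_id=3, grp=HP → no match; kept with NULLs on the t2 side.
- t1[7] cust_id=6, grp=KW → no match; kept with NULLs on the t2 side.
- t1[8] cust_id=9, grp=KW → no match; kept with NULLs on the t2 side.
- 5 row(s) from t2 found no t1 partner → padded with NULL.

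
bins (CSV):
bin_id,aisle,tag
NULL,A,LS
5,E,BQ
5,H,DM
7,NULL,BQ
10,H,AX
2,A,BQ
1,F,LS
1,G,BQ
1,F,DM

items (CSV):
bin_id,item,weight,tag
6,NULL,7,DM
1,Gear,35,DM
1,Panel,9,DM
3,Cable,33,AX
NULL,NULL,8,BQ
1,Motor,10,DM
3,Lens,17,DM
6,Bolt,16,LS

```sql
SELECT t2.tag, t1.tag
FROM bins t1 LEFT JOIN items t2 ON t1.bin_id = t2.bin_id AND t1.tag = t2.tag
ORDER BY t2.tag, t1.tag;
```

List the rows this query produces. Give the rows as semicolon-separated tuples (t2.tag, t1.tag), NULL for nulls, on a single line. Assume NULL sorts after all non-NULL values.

LEFT JOIN keeps every row from `bins`; unmatched rows get NULL for `items`'s columns.
Matching on t1.bin_id = t2.bin_id AND t1.tag = t2.tag. A NULL in a compared column never satisfies the condition.
- t1[0] bin_id=NULL, tag=LS → no match; kept with NULLs on the t2 side.
- t1[1] bin_id=5, tag=BQ → no match; kept with NULLs on the t2 side.
- t1[2] bin_id=5, tag=DM → no match; kept with NULLs on the t2 side.
- t1[3] bin_id=7, tag=BQ → no match; kept with NULLs on the t2 side.
- t1[4] bin_id=10, tag=AX → no match; kept with NULLs on the t2 side.
- t1[5] bin_id=2, tag=BQ → no match; kept with NULLs on the t2 side.
- t1[6] bin_id=1, tag=LS → no match; kept with NULLs on the t2 side.
- t1[7] bin_id=1, tag=BQ → no match; kept with NULLs on the t2 side.
- t1[8] bin_id=1, tag=DM → 3 match(es) in t2 → 3 row(s).

(DM, DM); (DM, DM); (DM, DM); (NULL, AX); (NULL, BQ); (NULL, BQ); (NULL, BQ); (NULL, BQ); (NULL, DM); (NULL, LS); (NULL, LS)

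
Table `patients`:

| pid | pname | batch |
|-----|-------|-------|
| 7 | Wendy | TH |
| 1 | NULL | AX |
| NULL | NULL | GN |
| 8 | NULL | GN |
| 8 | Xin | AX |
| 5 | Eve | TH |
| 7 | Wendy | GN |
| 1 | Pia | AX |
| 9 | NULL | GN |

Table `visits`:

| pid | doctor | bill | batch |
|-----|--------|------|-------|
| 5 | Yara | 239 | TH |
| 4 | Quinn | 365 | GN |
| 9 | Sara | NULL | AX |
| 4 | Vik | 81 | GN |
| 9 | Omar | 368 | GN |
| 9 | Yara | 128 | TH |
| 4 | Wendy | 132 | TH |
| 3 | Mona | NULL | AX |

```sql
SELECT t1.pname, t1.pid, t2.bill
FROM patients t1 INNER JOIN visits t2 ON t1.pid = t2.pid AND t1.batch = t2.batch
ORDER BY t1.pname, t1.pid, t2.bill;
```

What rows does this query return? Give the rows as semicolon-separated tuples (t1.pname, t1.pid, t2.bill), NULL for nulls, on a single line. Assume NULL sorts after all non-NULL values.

INNER JOIN keeps only pairs where the ON condition holds.
Matching on t1.pid = t2.pid AND t1.batch = t2.batch. A NULL in a compared column never satisfies the condition.
- pid=7, batch=TH: no matching t2 row, dropped.
- pid=1, batch=AX: no matching t2 row, dropped.
- pid=NULL, batch=GN: no matching t2 row, dropped.
- pid=8, batch=GN: no matching t2 row, dropped.
- pid=8, batch=AX: no matching t2 row, dropped.
- pid=5, batch=TH: 1 matching t2 row(s), so 1 row(s) emitted.
- pid=7, batch=GN: no matching t2 row, dropped.
- pid=1, batch=AX: no matching t2 row, dropped.
- pid=9, batch=GN: 1 matching t2 row(s), so 1 row(s) emitted.
After projecting and ordering:
t1.pname | t1.pid | t2.bill
Eve | 5 | 239
NULL | 9 | 368

(Eve, 5, 239); (NULL, 9, 368)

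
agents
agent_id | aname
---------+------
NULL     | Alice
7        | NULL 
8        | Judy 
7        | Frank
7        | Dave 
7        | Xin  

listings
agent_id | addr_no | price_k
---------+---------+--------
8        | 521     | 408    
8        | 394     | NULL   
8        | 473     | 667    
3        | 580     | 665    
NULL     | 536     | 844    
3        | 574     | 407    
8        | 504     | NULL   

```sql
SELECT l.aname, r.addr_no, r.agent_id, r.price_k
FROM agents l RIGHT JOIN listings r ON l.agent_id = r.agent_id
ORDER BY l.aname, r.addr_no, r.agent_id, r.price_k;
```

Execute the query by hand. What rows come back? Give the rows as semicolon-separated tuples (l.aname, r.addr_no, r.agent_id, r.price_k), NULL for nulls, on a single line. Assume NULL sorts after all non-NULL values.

(Judy, 394, 8, NULL); (Judy, 473, 8, 667); (Judy, 504, 8, NULL); (Judy, 521, 8, 408); (NULL, 536, NULL, 844); (NULL, 574, 3, 407); (NULL, 580, 3, 665)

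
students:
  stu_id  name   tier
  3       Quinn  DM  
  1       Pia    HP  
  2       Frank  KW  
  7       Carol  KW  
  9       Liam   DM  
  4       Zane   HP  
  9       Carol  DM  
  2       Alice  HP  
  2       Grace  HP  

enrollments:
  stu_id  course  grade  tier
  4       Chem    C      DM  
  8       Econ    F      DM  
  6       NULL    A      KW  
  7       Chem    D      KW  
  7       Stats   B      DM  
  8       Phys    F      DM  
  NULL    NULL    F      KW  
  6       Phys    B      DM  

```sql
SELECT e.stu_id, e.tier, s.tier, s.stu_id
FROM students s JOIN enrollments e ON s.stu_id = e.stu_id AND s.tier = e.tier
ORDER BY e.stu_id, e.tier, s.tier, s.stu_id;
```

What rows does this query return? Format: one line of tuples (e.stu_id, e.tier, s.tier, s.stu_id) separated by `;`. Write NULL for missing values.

INNER JOIN keeps only pairs where the ON condition holds.
Matching on s.stu_id = e.stu_id AND s.tier = e.tier. A NULL in a compared column never satisfies the condition.
- stu_id=3, tier=DM: no matching e row, dropped.
- stu_id=1, tier=HP: no matching e row, dropped.
- stu_id=2, tier=KW: no matching e row, dropped.
- stu_id=7, tier=KW: 1 matching e row(s), so 1 row(s) emitted.
- stu_id=9, tier=DM: no matching e row, dropped.
- stu_id=4, tier=HP: no matching e row, dropped.
- stu_id=9, tier=DM: no matching e row, dropped.
- stu_id=2, tier=HP: no matching e row, dropped.
- stu_id=2, tier=HP: no matching e row, dropped.
After projecting and ordering:
e.stu_id | e.tier | s.tier | s.stu_id
7 | KW | KW | 7

(7, KW, KW, 7)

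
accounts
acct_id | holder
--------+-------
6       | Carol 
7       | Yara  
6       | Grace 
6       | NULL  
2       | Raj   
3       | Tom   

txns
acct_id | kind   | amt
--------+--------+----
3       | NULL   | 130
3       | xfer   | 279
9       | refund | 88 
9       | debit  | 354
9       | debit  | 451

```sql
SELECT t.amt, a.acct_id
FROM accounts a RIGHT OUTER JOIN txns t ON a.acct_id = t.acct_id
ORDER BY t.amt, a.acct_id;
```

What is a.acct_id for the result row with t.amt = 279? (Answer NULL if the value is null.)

RIGHT JOIN keeps every row from `txns`; unmatched rows get NULL for `accounts`'s columns.
Matching on a.acct_id = t.acct_id.
- a (acct_id=6) has no partner in t.
- a (acct_id=7) has no partner in t.
- a (acct_id=6) has no partner in t.
- a (acct_id=6) has no partner in t.
- a (acct_id=2) has no partner in t.
- a (acct_id=3) pairs with 2 row(s) of t.
- 3 t row(s) had no a match → kept, a columns NULL.

3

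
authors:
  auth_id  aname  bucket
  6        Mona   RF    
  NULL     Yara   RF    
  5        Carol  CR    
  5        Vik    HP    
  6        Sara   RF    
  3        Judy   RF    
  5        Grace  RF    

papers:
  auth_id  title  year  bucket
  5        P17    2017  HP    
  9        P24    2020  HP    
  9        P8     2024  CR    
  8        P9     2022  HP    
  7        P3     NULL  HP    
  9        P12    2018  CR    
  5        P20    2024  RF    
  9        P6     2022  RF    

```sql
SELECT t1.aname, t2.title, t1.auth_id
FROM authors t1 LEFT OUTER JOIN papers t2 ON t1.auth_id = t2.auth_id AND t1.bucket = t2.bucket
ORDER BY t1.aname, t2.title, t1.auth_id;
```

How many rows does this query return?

7

LEFT JOIN keeps every row from `authors`; unmatched rows get NULL for `papers`'s columns.
Matching on t1.auth_id = t2.auth_id AND t1.bucket = t2.bucket. A NULL in a compared column never satisfies the condition.
- auth_id=6, bucket=RF: no t2 row matches, row kept with t2 columns NULL.
- auth_id=NULL, bucket=RF: no t2 row matches, row kept with t2 columns NULL.
- auth_id=5, bucket=CR: no t2 row matches, row kept with t2 columns NULL.
- auth_id=5, bucket=HP: 1 matching t2 row(s), so 1 row(s) emitted.
- auth_id=6, bucket=RF: no t2 row matches, row kept with t2 columns NULL.
- auth_id=3, bucket=RF: no t2 row matches, row kept with t2 columns NULL.
- auth_id=5, bucket=RF: 1 matching t2 row(s), so 1 row(s) emitted.
Total: 2 matched + 5 padded = 7 rows.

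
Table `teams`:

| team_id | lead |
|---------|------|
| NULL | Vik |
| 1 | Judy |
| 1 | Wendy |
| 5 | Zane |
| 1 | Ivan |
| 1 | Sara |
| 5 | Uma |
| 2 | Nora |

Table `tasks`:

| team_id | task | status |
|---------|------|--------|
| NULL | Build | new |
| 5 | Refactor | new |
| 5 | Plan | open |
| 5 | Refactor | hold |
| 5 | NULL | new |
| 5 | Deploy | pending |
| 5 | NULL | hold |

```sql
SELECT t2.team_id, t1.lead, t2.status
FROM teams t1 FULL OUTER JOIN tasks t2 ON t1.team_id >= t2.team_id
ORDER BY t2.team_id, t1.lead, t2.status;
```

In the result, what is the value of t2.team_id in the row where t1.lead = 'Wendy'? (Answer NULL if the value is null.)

NULL

FULL OUTER JOIN keeps every row from both sides; unmatched rows get NULL for the other side's columns.
Matching on t1.team_id >= t2.team_id. A NULL in a compared column never satisfies the condition.
- t1[0] team_id=NULL → no match; kept with NULLs on the t2 side.
- t1[1] team_id=1 → no match; kept with NULLs on the t2 side.
- t1[2] team_id=1 → no match; kept with NULLs on the t2 side.
- t1[3] team_id=5 → 6 match(es) in t2 → 6 row(s).
- t1[4] team_id=1 → no match; kept with NULLs on the t2 side.
- t1[5] team_id=1 → no match; kept with NULLs on the t2 side.
- t1[6] team_id=5 → 6 match(es) in t2 → 6 row(s).
- t1[7] team_id=2 → no match; kept with NULLs on the t2 side.
- 1 t2 row(s) had no t1 match → kept, t1 columns NULL.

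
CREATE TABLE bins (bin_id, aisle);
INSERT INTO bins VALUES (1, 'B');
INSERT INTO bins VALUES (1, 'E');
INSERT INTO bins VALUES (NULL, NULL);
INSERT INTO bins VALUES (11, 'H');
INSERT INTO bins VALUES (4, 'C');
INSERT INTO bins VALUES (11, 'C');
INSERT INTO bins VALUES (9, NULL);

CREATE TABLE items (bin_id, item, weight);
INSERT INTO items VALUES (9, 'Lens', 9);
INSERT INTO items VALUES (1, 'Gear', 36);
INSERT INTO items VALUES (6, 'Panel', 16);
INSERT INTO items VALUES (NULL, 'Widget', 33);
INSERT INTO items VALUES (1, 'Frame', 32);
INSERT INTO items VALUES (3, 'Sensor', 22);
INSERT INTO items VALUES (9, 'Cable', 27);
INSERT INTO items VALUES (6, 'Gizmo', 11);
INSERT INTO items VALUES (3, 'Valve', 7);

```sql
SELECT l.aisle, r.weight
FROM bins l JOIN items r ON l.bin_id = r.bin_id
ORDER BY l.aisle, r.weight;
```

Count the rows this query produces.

INNER JOIN keeps only pairs where the ON condition holds.
Matching on l.bin_id = r.bin_id. A NULL in a compared column never satisfies the condition.
Matched pairs: 6.
Total: 6 rows.

6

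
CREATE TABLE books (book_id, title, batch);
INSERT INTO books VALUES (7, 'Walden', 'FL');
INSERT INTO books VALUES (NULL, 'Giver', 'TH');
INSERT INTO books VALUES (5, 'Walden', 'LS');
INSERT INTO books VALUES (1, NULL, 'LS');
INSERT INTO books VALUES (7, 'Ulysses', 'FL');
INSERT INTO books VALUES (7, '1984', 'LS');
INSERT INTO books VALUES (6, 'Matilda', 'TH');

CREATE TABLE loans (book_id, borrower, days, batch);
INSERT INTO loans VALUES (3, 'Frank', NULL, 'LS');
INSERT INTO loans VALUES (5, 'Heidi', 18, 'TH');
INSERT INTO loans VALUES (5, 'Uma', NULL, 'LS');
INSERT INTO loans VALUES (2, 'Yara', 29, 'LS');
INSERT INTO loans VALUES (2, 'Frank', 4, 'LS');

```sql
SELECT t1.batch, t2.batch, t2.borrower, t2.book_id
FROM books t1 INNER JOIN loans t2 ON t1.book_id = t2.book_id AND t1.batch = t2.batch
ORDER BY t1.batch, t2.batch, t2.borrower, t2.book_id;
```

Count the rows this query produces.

INNER JOIN keeps only pairs where the ON condition holds.
Matching on t1.book_id = t2.book_id AND t1.batch = t2.batch. A NULL in a compared column never satisfies the condition.
Matched pairs: 1.
Total: 1 rows.

1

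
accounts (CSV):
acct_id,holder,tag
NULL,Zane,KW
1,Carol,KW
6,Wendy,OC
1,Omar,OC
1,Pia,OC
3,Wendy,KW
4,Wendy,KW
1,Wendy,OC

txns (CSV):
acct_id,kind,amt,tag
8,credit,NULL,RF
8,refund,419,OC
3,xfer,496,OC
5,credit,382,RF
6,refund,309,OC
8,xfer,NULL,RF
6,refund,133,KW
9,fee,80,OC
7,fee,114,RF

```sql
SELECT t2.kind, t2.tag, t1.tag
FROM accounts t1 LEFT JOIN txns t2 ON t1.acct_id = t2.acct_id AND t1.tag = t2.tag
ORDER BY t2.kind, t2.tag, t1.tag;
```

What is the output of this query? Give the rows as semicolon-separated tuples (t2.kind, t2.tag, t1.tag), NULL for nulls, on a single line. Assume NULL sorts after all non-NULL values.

(refund, OC, OC); (NULL, NULL, KW); (NULL, NULL, KW); (NULL, NULL, KW); (NULL, NULL, KW); (NULL, NULL, OC); (NULL, NULL, OC); (NULL, NULL, OC)

LEFT JOIN keeps every row from `accounts`; unmatched rows get NULL for `txns`'s columns.
Matching on t1.acct_id = t2.acct_id AND t1.tag = t2.tag. A NULL in a compared column never satisfies the condition.
- t1 (acct_id=NULL, tag=KW) has no partner → padded with NULL.
- t1 (acct_id=1, tag=KW) has no partner → padded with NULL.
- t1 (acct_id=6, tag=OC) pairs with 1 row(s) of t2.
- t1 (acct_id=1, tag=OC) has no partner → padded with NULL.
- t1 (acct_id=1, tag=OC) has no partner → padded with NULL.
- t1 (acct_id=3, tag=KW) has no partner → padded with NULL.
- t1 (acct_id=4, tag=KW) has no partner → padded with NULL.
- t1 (acct_id=1, tag=OC) has no partner → padded with NULL.
After projecting and ordering:
t2.kind | t2.tag | t1.tag
refund | OC | OC
NULL | NULL | KW
NULL | NULL | KW
NULL | NULL | KW
NULL | NULL | KW
NULL | NULL | OC
NULL | NULL | OC
NULL | NULL | OC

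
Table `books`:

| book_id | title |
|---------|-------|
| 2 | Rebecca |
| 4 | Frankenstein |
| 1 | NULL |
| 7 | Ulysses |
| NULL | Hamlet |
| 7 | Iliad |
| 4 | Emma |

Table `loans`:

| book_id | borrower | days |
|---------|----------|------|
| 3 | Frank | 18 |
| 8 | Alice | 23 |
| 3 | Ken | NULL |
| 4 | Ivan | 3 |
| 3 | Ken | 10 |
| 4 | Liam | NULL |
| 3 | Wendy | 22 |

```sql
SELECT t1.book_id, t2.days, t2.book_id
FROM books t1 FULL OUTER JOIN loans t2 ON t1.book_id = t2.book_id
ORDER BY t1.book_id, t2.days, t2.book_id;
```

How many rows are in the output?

14

FULL OUTER JOIN keeps every row from both sides; unmatched rows get NULL for the other side's columns.
Matching on t1.book_id = t2.book_id. A NULL in a compared column never satisfies the condition.
- t1 row (book_id=2): no match → kept, t2 columns NULL.
- t1 row (book_id=4): matches 2 t2 row(s) → 2 output row(s).
- t1 row (book_id=1): no match → kept, t2 columns NULL.
- t1 row (book_id=7): no match → kept, t2 columns NULL.
- t1 row (book_id=NULL): no match → kept, t2 columns NULL.
- t1 row (book_id=7): no match → kept, t2 columns NULL.
- t1 row (book_id=4): matches 2 t2 row(s) → 2 output row(s).
- 5 t2 row(s) had no t1 match → kept, t1 columns NULL.
Total: 4 matched + 10 padded = 14 rows.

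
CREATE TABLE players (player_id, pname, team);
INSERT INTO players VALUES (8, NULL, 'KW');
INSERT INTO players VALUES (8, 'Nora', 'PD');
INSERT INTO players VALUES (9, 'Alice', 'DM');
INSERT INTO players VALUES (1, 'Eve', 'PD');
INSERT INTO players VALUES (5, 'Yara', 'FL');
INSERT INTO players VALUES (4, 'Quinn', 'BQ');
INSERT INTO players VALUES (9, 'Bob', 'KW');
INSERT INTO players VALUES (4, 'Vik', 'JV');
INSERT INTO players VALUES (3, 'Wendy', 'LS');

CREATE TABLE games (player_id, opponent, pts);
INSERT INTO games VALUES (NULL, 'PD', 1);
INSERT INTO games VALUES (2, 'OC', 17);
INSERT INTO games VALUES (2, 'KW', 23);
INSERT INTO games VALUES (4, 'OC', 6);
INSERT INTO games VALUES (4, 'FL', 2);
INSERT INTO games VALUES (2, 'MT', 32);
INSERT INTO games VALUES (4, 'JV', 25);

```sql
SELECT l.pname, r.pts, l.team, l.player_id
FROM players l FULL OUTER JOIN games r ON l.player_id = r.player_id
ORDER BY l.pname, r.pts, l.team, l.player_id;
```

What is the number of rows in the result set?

17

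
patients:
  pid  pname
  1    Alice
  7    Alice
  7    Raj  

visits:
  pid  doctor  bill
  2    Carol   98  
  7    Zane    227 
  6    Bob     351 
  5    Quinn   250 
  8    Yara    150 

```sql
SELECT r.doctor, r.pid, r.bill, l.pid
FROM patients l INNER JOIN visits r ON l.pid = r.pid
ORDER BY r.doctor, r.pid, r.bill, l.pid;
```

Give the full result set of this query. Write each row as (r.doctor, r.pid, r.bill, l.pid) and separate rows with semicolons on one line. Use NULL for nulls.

(Zane, 7, 227, 7); (Zane, 7, 227, 7)

INNER JOIN keeps only pairs where the ON condition holds.
Matching on l.pid = r.pid.
- l[0] pid=1 → no match; dropped.
- l[1] pid=7 → 1 match(es) in r → 1 row(s).
- l[2] pid=7 → 1 match(es) in r → 1 row(s).
After projecting and ordering:
r.doctor | r.pid | r.bill | l.pid
Zane | 7 | 227 | 7
Zane | 7 | 227 | 7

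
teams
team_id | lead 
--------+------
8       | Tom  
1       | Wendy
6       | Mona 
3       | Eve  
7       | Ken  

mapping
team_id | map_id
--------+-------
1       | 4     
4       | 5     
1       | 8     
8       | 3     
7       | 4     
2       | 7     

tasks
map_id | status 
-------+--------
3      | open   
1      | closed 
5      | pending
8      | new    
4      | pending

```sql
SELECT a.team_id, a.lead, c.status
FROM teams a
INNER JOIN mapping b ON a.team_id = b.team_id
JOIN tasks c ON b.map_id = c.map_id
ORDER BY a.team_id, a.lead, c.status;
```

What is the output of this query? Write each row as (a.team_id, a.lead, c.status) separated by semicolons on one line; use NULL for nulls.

Step 1 — a INNER JOIN b on team_id → 4 row(s).
Then INNER JOIN `tasks c` on map_id: keep only rows whose b.map_id appears in c.

(1, Wendy, new); (1, Wendy, pending); (7, Ken, pending); (8, Tom, open)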